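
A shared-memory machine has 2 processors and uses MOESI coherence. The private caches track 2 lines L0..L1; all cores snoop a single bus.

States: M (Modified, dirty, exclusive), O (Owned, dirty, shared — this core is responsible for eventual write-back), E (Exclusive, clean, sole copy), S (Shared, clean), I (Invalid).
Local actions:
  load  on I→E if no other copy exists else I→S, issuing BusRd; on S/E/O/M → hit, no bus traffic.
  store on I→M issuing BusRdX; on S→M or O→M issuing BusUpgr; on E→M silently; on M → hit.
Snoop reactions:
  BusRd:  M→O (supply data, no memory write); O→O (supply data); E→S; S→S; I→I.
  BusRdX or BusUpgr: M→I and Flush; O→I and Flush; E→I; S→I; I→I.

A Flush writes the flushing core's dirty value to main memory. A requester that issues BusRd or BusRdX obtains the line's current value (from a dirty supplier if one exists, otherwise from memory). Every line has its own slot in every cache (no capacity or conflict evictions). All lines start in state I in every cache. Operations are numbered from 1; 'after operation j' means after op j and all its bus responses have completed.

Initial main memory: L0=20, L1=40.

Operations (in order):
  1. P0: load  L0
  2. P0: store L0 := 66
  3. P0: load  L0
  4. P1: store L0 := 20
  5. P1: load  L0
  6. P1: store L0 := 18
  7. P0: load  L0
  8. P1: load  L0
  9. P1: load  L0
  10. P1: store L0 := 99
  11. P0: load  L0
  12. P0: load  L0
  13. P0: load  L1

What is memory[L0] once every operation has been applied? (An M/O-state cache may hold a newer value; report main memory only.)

1. P0: load  L0  bus=[BusRd]  L0: P0=E P1=I  mem[L0]=20
2. P0: store L0 := 66  bus=[-]  L0: P0=M P1=I  mem[L0]=20
3. P0: load  L0  bus=[-]  L0: P0=M P1=I  mem[L0]=20
4. P1: store L0 := 20  bus=[BusRdX,Flush]  L0: P0=I P1=M  mem[L0]=66
5. P1: load  L0  bus=[-]  L0: P0=I P1=M  mem[L0]=66
6. P1: store L0 := 18  bus=[-]  L0: P0=I P1=M  mem[L0]=66
7. P0: load  L0  bus=[BusRd]  L0: P0=S P1=O  mem[L0]=66
8. P1: load  L0  bus=[-]  L0: P0=S P1=O  mem[L0]=66
9. P1: load  L0  bus=[-]  L0: P0=S P1=O  mem[L0]=66
10. P1: store L0 := 99  bus=[BusUpgr]  L0: P0=I P1=M  mem[L0]=66
11. P0: load  L0  bus=[BusRd]  L0: P0=S P1=O  mem[L0]=66
12. P0: load  L0  bus=[-]  L0: P0=S P1=O  mem[L0]=66
13. P0: load  L1  bus=[BusRd]  L1: P0=E P1=I  mem[L1]=40

memory[L0] = 66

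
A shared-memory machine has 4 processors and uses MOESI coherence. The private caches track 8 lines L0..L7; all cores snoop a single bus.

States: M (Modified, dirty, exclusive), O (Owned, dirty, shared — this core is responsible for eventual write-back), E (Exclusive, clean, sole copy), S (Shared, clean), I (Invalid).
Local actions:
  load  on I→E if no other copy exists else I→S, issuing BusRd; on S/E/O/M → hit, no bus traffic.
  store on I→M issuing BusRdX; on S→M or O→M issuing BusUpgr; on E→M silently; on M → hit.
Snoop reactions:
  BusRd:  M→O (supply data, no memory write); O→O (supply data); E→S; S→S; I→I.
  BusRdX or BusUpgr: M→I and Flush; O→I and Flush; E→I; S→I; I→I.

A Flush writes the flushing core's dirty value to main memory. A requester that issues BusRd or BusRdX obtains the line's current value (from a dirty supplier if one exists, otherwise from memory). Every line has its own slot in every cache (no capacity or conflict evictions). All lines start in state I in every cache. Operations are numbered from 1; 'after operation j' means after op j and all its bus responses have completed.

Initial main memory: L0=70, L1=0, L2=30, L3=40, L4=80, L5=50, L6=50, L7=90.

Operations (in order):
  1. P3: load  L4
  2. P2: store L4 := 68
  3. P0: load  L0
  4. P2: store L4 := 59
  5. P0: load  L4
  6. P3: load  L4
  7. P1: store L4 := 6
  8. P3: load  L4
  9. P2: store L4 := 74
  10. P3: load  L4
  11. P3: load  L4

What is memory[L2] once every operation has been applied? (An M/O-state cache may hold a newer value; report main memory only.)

step 1: P3: load  L4  ⟶  IIIE  (L4)  txn=BusRd  M[L4]=80
step 2: P2: store L4 := 68  ⟶  IIMI  (L4)  txn=BusRdX  M[L4]=80
step 3: P0: load  L0  ⟶  EIII  (L0)  txn=BusRd  M[L0]=70
step 4: P2: store L4 := 59  ⟶  IIMI  (L4)  txn=∅  M[L4]=80
step 5: P0: load  L4  ⟶  SIOI  (L4)  txn=BusRd  M[L4]=80
step 6: P3: load  L4  ⟶  SIOS  (L4)  txn=BusRd  M[L4]=80
step 7: P1: store L4 := 6  ⟶  IMII  (L4)  txn=BusRdX+Flush  M[L4]=59
step 8: P3: load  L4  ⟶  IOIS  (L4)  txn=BusRd  M[L4]=59
step 9: P2: store L4 := 74  ⟶  IIMI  (L4)  txn=BusRdX+Flush  M[L4]=6
step 10: P3: load  L4  ⟶  IIOS  (L4)  txn=BusRd  M[L4]=6
step 11: P3: load  L4  ⟶  IIOS  (L4)  txn=∅  M[L4]=6

memory[L2] = 30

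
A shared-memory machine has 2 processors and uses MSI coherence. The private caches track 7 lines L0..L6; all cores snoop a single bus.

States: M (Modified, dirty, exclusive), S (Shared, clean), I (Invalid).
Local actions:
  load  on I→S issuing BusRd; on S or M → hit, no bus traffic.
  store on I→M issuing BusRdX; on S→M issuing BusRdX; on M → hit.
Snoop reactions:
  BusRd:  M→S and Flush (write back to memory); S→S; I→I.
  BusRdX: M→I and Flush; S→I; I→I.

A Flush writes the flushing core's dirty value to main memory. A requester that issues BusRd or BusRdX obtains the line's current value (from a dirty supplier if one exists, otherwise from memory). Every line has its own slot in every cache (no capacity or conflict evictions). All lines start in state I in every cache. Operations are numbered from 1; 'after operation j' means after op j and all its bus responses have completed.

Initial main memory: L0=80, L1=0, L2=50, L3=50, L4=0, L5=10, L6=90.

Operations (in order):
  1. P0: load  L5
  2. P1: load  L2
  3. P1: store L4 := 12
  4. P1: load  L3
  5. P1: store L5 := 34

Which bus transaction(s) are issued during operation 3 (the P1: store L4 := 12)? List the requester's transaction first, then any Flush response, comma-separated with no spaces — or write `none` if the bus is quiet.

[1] P0: load  L5 | P0:S(10), P1:I | bus: BusRd
[2] P1: load  L2 | P0:I, P1:S(50) | bus: BusRd
[3] P1: store L4 := 12 | P0:I, P1:M(12) | bus: BusRdX
[4] P1: load  L3 | P0:I, P1:S(50) | bus: BusRd
[5] P1: store L5 := 34 | P0:I, P1:M(34) | bus: BusRdX

bus = BusRdX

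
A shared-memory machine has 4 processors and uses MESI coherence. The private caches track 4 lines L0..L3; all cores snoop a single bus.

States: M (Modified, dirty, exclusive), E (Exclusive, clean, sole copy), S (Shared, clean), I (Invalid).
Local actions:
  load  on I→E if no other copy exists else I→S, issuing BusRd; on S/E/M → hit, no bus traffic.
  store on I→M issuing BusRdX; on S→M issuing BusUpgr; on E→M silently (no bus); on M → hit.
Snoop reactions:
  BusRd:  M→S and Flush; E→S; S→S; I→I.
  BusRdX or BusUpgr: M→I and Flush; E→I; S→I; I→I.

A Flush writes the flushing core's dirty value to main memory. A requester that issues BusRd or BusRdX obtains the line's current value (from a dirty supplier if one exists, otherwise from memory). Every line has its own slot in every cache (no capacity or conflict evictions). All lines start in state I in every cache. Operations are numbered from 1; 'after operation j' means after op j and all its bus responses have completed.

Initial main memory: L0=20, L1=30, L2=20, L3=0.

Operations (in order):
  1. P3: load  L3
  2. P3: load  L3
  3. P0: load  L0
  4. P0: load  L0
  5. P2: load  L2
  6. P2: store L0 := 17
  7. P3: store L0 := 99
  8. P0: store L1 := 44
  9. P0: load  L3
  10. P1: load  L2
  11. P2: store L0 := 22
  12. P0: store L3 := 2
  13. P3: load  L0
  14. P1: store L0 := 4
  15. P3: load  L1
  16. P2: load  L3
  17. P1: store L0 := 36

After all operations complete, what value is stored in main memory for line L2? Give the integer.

memory[L2] = 20

1. P3: load  L3  bus=[BusRd]  L3: P0=I P1=I P2=I P3=E  mem[L3]=0
2. P3: load  L3  bus=[-]  L3: P0=I P1=I P2=I P3=E  mem[L3]=0
3. P0: load  L0  bus=[BusRd]  L0: P0=E P1=I P2=I P3=I  mem[L0]=20
4. P0: load  L0  bus=[-]  L0: P0=E P1=I P2=I P3=I  mem[L0]=20
5. P2: load  L2  bus=[BusRd]  L2: P0=I P1=I P2=E P3=I  mem[L2]=20
6. P2: store L0 := 17  bus=[BusRdX]  L0: P0=I P1=I P2=M P3=I  mem[L0]=20
7. P3: store L0 := 99  bus=[BusRdX,Flush]  L0: P0=I P1=I P2=I P3=M  mem[L0]=17
8. P0: store L1 := 44  bus=[BusRdX]  L1: P0=M P1=I P2=I P3=I  mem[L1]=30
9. P0: load  L3  bus=[BusRd]  L3: P0=S P1=I P2=I P3=S  mem[L3]=0
10. P1: load  L2  bus=[BusRd]  L2: P0=I P1=S P2=S P3=I  mem[L2]=20
11. P2: store L0 := 22  bus=[BusRdX,Flush]  L0: P0=I P1=I P2=M P3=I  mem[L0]=99
12. P0: store L3 := 2  bus=[BusUpgr]  L3: P0=M P1=I P2=I P3=I  mem[L3]=0
13. P3: load  L0  bus=[BusRd,Flush]  L0: P0=I P1=I P2=S P3=S  mem[L0]=22
14. P1: store L0 := 4  bus=[BusRdX]  L0: P0=I P1=M P2=I P3=I  mem[L0]=22
15. P3: load  L1  bus=[BusRd,Flush]  L1: P0=S P1=I P2=I P3=S  mem[L1]=44
16. P2: load  L3  bus=[BusRd,Flush]  L3: P0=S P1=I P2=S P3=I  mem[L3]=2
17. P1: store L0 := 36  bus=[-]  L0: P0=I P1=M P2=I P3=I  mem[L0]=22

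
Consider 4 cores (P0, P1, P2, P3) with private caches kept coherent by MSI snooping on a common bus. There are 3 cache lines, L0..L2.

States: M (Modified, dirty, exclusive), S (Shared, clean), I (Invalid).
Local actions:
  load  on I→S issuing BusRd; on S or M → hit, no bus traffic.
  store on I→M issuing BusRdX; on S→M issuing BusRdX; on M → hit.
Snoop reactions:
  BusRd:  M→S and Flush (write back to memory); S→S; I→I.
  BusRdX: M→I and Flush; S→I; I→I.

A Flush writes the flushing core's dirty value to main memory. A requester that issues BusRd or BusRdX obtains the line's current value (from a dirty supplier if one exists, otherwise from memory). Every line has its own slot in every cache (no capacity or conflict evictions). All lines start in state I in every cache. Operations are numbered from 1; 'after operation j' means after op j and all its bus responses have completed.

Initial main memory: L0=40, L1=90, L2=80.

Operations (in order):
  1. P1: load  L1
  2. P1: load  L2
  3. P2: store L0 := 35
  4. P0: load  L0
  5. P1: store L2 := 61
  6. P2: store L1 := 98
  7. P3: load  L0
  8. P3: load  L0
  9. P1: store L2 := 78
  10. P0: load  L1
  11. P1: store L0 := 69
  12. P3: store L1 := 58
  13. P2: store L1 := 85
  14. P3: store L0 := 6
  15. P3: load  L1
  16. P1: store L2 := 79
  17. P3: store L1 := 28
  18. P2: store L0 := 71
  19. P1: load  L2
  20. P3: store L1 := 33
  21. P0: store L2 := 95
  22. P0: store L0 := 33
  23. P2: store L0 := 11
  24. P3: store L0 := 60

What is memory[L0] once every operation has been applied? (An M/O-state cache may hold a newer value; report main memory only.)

1. P1: load  L1  bus=[BusRd]  L1: P0=I P1=S P2=I P3=I  mem[L1]=90
2. P1: load  L2  bus=[BusRd]  L2: P0=I P1=S P2=I P3=I  mem[L2]=80
3. P2: store L0 := 35  bus=[BusRdX]  L0: P0=I P1=I P2=M P3=I  mem[L0]=40
4. P0: load  L0  bus=[BusRd,Flush]  L0: P0=S P1=I P2=S P3=I  mem[L0]=35
5. P1: store L2 := 61  bus=[BusRdX]  L2: P0=I P1=M P2=I P3=I  mem[L2]=80
6. P2: store L1 := 98  bus=[BusRdX]  L1: P0=I P1=I P2=M P3=I  mem[L1]=90
7. P3: load  L0  bus=[BusRd]  L0: P0=S P1=I P2=S P3=S  mem[L0]=35
8. P3: load  L0  bus=[-]  L0: P0=S P1=I P2=S P3=S  mem[L0]=35
9. P1: store L2 := 78  bus=[-]  L2: P0=I P1=M P2=I P3=I  mem[L2]=80
10. P0: load  L1  bus=[BusRd,Flush]  L1: P0=S P1=I P2=S P3=I  mem[L1]=98
11. P1: store L0 := 69  bus=[BusRdX]  L0: P0=I P1=M P2=I P3=I  mem[L0]=35
12. P3: store L1 := 58  bus=[BusRdX]  L1: P0=I P1=I P2=I P3=M  mem[L1]=98
13. P2: store L1 := 85  bus=[BusRdX,Flush]  L1: P0=I P1=I P2=M P3=I  mem[L1]=58
14. P3: store L0 := 6  bus=[BusRdX,Flush]  L0: P0=I P1=I P2=I P3=M  mem[L0]=69
15. P3: load  L1  bus=[BusRd,Flush]  L1: P0=I P1=I P2=S P3=S  mem[L1]=85
16. P1: store L2 := 79  bus=[-]  L2: P0=I P1=M P2=I P3=I  mem[L2]=80
17. P3: store L1 := 28  bus=[BusRdX]  L1: P0=I P1=I P2=I P3=M  mem[L1]=85
18. P2: store L0 := 71  bus=[BusRdX,Flush]  L0: P0=I P1=I P2=M P3=I  mem[L0]=6
19. P1: load  L2  bus=[-]  L2: P0=I P1=M P2=I P3=I  mem[L2]=80
20. P3: store L1 := 33  bus=[-]  L1: P0=I P1=I P2=I P3=M  mem[L1]=85
21. P0: store L2 := 95  bus=[BusRdX,Flush]  L2: P0=M P1=I P2=I P3=I  mem[L2]=79
22. P0: store L0 := 33  bus=[BusRdX,Flush]  L0: P0=M P1=I P2=I P3=I  mem[L0]=71
23. P2: store L0 := 11  bus=[BusRdX,Flush]  L0: P0=I P1=I P2=M P3=I  mem[L0]=33
24. P3: store L0 := 60  bus=[BusRdX,Flush]  L0: P0=I P1=I P2=I P3=M  mem[L0]=11

memory[L0] = 11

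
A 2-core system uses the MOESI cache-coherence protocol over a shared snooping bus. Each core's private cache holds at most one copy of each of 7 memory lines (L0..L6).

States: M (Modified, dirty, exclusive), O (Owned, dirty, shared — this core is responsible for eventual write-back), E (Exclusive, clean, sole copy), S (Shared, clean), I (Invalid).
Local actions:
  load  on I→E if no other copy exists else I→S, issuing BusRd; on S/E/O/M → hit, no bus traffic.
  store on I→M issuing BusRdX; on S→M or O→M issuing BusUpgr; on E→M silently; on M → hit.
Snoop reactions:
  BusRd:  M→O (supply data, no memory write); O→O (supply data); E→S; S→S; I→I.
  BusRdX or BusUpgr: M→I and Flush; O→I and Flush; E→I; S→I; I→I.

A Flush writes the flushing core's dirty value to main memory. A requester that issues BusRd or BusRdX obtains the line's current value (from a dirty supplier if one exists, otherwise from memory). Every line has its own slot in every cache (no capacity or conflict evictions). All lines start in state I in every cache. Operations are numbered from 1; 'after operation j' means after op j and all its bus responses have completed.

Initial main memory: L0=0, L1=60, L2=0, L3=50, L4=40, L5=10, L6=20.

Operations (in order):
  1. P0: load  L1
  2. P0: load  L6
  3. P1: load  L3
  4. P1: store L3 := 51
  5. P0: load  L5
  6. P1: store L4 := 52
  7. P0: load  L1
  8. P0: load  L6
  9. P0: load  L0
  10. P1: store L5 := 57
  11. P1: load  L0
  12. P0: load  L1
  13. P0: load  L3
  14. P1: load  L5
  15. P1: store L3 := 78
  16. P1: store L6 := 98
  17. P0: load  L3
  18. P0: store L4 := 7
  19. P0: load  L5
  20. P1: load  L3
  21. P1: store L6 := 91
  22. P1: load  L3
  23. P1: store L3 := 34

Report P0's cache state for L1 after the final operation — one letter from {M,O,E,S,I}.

state = E

1. P0: load  L1  bus=[BusRd]  L1: P0=E P1=I  mem[L1]=60
2. P0: load  L6  bus=[BusRd]  L6: P0=E P1=I  mem[L6]=20
3. P1: load  L3  bus=[BusRd]  L3: P0=I P1=E  mem[L3]=50
4. P1: store L3 := 51  bus=[-]  L3: P0=I P1=M  mem[L3]=50
5. P0: load  L5  bus=[BusRd]  L5: P0=E P1=I  mem[L5]=10
6. P1: store L4 := 52  bus=[BusRdX]  L4: P0=I P1=M  mem[L4]=40
7. P0: load  L1  bus=[-]  L1: P0=E P1=I  mem[L1]=60
8. P0: load  L6  bus=[-]  L6: P0=E P1=I  mem[L6]=20
9. P0: load  L0  bus=[BusRd]  L0: P0=E P1=I  mem[L0]=0
10. P1: store L5 := 57  bus=[BusRdX]  L5: P0=I P1=M  mem[L5]=10
11. P1: load  L0  bus=[BusRd]  L0: P0=S P1=S  mem[L0]=0
12. P0: load  L1  bus=[-]  L1: P0=E P1=I  mem[L1]=60
13. P0: load  L3  bus=[BusRd]  L3: P0=S P1=O  mem[L3]=50
14. P1: load  L5  bus=[-]  L5: P0=I P1=M  mem[L5]=10
15. P1: store L3 := 78  bus=[BusUpgr]  L3: P0=I P1=M  mem[L3]=50
16. P1: store L6 := 98  bus=[BusRdX]  L6: P0=I P1=M  mem[L6]=20
17. P0: load  L3  bus=[BusRd]  L3: P0=S P1=O  mem[L3]=50
18. P0: store L4 := 7  bus=[BusRdX,Flush]  L4: P0=M P1=I  mem[L4]=52
19. P0: load  L5  bus=[BusRd]  L5: P0=S P1=O  mem[L5]=10
20. P1: load  L3  bus=[-]  L3: P0=S P1=O  mem[L3]=50
21. P1: store L6 := 91  bus=[-]  L6: P0=I P1=M  mem[L6]=20
22. P1: load  L3  bus=[-]  L3: P0=S P1=O  mem[L3]=50
23. P1: store L3 := 34  bus=[BusUpgr]  L3: P0=I P1=M  mem[L3]=50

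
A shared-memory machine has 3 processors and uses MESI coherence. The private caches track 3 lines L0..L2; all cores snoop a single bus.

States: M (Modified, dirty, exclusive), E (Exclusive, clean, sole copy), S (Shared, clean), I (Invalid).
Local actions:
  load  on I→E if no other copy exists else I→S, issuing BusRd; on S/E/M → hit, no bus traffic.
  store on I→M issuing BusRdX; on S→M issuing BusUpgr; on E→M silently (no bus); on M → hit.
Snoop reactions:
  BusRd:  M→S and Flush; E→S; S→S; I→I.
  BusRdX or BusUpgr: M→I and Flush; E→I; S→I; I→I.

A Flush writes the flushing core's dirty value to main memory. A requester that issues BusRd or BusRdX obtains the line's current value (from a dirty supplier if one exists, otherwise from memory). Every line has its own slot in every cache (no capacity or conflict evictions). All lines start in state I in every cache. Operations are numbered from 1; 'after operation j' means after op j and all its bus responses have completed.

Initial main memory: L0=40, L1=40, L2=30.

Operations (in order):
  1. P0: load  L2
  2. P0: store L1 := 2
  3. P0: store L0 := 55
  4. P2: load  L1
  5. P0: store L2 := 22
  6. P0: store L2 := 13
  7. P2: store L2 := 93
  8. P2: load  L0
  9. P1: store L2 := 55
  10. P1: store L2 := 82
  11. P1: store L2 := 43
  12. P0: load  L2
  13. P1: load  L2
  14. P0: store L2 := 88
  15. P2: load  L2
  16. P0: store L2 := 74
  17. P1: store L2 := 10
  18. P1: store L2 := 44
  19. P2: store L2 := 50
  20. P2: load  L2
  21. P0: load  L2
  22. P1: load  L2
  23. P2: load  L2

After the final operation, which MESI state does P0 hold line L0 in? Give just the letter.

state = S

[1] P0: load  L2 | P0:E(30), P1:I, P2:I | bus: BusRd
[2] P0: store L1 := 2 | P0:M(2), P1:I, P2:I | bus: BusRdX
[3] P0: store L0 := 55 | P0:M(55), P1:I, P2:I | bus: BusRdX
[4] P2: load  L1 | P0:S(2), P1:I, P2:S(2) | bus: BusRd,Flush
[5] P0: store L2 := 22 | P0:M(22), P1:I, P2:I | bus: none
[6] P0: store L2 := 13 | P0:M(13), P1:I, P2:I | bus: none
[7] P2: store L2 := 93 | P0:I, P1:I, P2:M(93) | bus: BusRdX,Flush
[8] P2: load  L0 | P0:S(55), P1:I, P2:S(55) | bus: BusRd,Flush
[9] P1: store L2 := 55 | P0:I, P1:M(55), P2:I | bus: BusRdX,Flush
[10] P1: store L2 := 82 | P0:I, P1:M(82), P2:I | bus: none
[11] P1: store L2 := 43 | P0:I, P1:M(43), P2:I | bus: none
[12] P0: load  L2 | P0:S(43), P1:S(43), P2:I | bus: BusRd,Flush
[13] P1: load  L2 | P0:S(43), P1:S(43), P2:I | bus: none
[14] P0: store L2 := 88 | P0:M(88), P1:I, P2:I | bus: BusUpgr
[15] P2: load  L2 | P0:S(88), P1:I, P2:S(88) | bus: BusRd,Flush
[16] P0: store L2 := 74 | P0:M(74), P1:I, P2:I | bus: BusUpgr
[17] P1: store L2 := 10 | P0:I, P1:M(10), P2:I | bus: BusRdX,Flush
[18] P1: store L2 := 44 | P0:I, P1:M(44), P2:I | bus: none
[19] P2: store L2 := 50 | P0:I, P1:I, P2:M(50) | bus: BusRdX,Flush
[20] P2: load  L2 | P0:I, P1:I, P2:M(50) | bus: none
[21] P0: load  L2 | P0:S(50), P1:I, P2:S(50) | bus: BusRd,Flush
[22] P1: load  L2 | P0:S(50), P1:S(50), P2:S(50) | bus: BusRd
[23] P2: load  L2 | P0:S(50), P1:S(50), P2:S(50) | bus: none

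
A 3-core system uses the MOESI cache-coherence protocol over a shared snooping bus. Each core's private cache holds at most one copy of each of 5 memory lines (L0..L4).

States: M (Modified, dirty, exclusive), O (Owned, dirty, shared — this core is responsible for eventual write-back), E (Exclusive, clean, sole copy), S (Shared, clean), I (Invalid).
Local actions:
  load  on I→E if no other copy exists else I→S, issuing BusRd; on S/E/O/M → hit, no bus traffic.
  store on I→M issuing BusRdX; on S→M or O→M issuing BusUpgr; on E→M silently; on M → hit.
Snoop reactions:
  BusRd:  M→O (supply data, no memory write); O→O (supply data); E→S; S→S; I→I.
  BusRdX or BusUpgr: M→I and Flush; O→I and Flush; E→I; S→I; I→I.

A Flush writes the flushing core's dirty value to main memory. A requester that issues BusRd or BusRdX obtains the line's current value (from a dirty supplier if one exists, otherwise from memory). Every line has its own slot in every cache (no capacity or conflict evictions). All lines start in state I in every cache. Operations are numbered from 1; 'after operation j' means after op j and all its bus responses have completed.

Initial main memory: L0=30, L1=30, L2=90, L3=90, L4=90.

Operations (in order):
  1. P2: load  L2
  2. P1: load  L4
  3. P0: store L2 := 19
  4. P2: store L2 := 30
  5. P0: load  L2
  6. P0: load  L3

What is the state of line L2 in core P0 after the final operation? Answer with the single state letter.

[1] P2: load  L2 | P0:I, P1:I, P2:E(90) | bus: BusRd
[2] P1: load  L4 | P0:I, P1:E(90), P2:I | bus: BusRd
[3] P0: store L2 := 19 | P0:M(19), P1:I, P2:I | bus: BusRdX
[4] P2: store L2 := 30 | P0:I, P1:I, P2:M(30) | bus: BusRdX,Flush
[5] P0: load  L2 | P0:S(30), P1:I, P2:O(30) | bus: BusRd
[6] P0: load  L3 | P0:E(90), P1:I, P2:I | bus: BusRd

state = S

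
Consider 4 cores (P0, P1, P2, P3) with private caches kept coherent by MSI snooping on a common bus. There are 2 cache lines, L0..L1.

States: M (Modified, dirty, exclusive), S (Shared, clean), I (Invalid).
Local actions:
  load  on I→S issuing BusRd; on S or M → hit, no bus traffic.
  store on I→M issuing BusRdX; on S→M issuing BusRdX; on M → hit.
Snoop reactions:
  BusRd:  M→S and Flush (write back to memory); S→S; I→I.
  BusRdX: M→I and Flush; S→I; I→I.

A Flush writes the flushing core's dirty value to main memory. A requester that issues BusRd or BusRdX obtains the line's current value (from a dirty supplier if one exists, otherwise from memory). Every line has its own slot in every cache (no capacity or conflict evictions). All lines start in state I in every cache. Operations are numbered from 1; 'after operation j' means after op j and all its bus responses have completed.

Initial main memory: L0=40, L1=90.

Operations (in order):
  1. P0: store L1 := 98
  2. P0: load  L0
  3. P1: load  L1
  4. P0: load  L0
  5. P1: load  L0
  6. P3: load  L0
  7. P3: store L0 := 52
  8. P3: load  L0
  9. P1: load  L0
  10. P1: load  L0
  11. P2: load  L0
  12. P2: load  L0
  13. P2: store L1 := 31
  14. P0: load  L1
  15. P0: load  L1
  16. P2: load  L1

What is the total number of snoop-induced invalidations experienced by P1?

invalidations = 2

  op1 P0: store L1 := 98 → M/I/I/I on L1; bus BusRdX; mem=90
  op2 P0: load  L0 → S/I/I/I on L0; bus BusRd; mem=40
  op3 P1: load  L1 → S/S/I/I on L1; bus BusRd Flush; mem=98
  op4 P0: load  L0 → S/I/I/I on L0; bus (none); mem=40
  op5 P1: load  L0 → S/S/I/I on L0; bus BusRd; mem=40
  op6 P3: load  L0 → S/S/I/S on L0; bus BusRd; mem=40
  op7 P3: store L0 := 52 → I/I/I/M on L0; bus BusRdX; mem=40
  op8 P3: load  L0 → I/I/I/M on L0; bus (none); mem=40
  op9 P1: load  L0 → I/S/I/S on L0; bus BusRd Flush; mem=52
  op10 P1: load  L0 → I/S/I/S on L0; bus (none); mem=52
  op11 P2: load  L0 → I/S/S/S on L0; bus BusRd; mem=52
  op12 P2: load  L0 → I/S/S/S on L0; bus (none); mem=52
  op13 P2: store L1 := 31 → I/I/M/I on L1; bus BusRdX; mem=98
  op14 P0: load  L1 → S/I/S/I on L1; bus BusRd Flush; mem=31
  op15 P0: load  L1 → S/I/S/I on L1; bus (none); mem=31
  op16 P2: load  L1 → S/I/S/I on L1; bus (none); mem=31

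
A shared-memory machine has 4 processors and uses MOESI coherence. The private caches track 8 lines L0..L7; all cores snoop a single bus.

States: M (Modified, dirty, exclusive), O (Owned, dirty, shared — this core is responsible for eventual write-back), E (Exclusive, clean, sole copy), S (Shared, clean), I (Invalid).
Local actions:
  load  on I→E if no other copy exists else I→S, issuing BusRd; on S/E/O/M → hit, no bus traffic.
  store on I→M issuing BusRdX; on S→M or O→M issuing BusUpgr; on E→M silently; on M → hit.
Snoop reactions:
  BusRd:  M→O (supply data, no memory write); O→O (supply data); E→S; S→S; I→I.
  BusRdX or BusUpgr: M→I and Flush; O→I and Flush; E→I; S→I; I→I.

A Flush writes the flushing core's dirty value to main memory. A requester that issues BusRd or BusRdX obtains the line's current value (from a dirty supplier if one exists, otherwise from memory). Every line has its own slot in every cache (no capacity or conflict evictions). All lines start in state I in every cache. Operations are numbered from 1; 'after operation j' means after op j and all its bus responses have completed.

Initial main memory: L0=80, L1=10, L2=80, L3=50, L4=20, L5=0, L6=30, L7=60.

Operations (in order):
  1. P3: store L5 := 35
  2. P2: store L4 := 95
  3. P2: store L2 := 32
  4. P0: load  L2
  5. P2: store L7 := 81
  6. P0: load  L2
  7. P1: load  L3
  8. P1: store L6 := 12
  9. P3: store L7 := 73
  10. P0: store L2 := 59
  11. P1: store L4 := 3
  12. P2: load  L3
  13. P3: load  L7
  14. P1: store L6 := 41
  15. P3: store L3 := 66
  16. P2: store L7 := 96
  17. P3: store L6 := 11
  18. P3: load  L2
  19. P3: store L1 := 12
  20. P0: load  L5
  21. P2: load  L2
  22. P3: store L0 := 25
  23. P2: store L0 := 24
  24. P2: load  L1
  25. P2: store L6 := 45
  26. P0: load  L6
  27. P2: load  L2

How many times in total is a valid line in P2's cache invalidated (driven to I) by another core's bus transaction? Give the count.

[1] P3: store L5 := 35 | P0:I, P1:I, P2:I, P3:M(35) | bus: BusRdX
[2] P2: store L4 := 95 | P0:I, P1:I, P2:M(95), P3:I | bus: BusRdX
[3] P2: store L2 := 32 | P0:I, P1:I, P2:M(32), P3:I | bus: BusRdX
[4] P0: load  L2 | P0:S(32), P1:I, P2:O(32), P3:I | bus: BusRd
[5] P2: store L7 := 81 | P0:I, P1:I, P2:M(81), P3:I | bus: BusRdX
[6] P0: load  L2 | P0:S(32), P1:I, P2:O(32), P3:I | bus: none
[7] P1: load  L3 | P0:I, P1:E(50), P2:I, P3:I | bus: BusRd
[8] P1: store L6 := 12 | P0:I, P1:M(12), P2:I, P3:I | bus: BusRdX
[9] P3: store L7 := 73 | P0:I, P1:I, P2:I, P3:M(73) | bus: BusRdX,Flush
[10] P0: store L2 := 59 | P0:M(59), P1:I, P2:I, P3:I | bus: BusUpgr,Flush
[11] P1: store L4 := 3 | P0:I, P1:M(3), P2:I, P3:I | bus: BusRdX,Flush
[12] P2: load  L3 | P0:I, P1:S(50), P2:S(50), P3:I | bus: BusRd
[13] P3: load  L7 | P0:I, P1:I, P2:I, P3:M(73) | bus: none
[14] P1: store L6 := 41 | P0:I, P1:M(41), P2:I, P3:I | bus: none
[15] P3: store L3 := 66 | P0:I, P1:I, P2:I, P3:M(66) | bus: BusRdX
[16] P2: store L7 := 96 | P0:I, P1:I, P2:M(96), P3:I | bus: BusRdX,Flush
[17] P3: store L6 := 11 | P0:I, P1:I, P2:I, P3:M(11) | bus: BusRdX,Flush
[18] P3: load  L2 | P0:O(59), P1:I, P2:I, P3:S(59) | bus: BusRd
[19] P3: store L1 := 12 | P0:I, P1:I, P2:I, P3:M(12) | bus: BusRdX
[20] P0: load  L5 | P0:S(35), P1:I, P2:I, P3:O(35) | bus: BusRd
[21] P2: load  L2 | P0:O(59), P1:I, P2:S(59), P3:S(59) | bus: BusRd
[22] P3: store L0 := 25 | P0:I, P1:I, P2:I, P3:M(25) | bus: BusRdX
[23] P2: store L0 := 24 | P0:I, P1:I, P2:M(24), P3:I | bus: BusRdX,Flush
[24] P2: load  L1 | P0:I, P1:I, P2:S(12), P3:O(12) | bus: BusRd
[25] P2: store L6 := 45 | P0:I, P1:I, P2:M(45), P3:I | bus: BusRdX,Flush
[26] P0: load  L6 | P0:S(45), P1:I, P2:O(45), P3:I | bus: BusRd
[27] P2: load  L2 | P0:O(59), P1:I, P2:S(59), P3:S(59) | bus: none

invalidations = 4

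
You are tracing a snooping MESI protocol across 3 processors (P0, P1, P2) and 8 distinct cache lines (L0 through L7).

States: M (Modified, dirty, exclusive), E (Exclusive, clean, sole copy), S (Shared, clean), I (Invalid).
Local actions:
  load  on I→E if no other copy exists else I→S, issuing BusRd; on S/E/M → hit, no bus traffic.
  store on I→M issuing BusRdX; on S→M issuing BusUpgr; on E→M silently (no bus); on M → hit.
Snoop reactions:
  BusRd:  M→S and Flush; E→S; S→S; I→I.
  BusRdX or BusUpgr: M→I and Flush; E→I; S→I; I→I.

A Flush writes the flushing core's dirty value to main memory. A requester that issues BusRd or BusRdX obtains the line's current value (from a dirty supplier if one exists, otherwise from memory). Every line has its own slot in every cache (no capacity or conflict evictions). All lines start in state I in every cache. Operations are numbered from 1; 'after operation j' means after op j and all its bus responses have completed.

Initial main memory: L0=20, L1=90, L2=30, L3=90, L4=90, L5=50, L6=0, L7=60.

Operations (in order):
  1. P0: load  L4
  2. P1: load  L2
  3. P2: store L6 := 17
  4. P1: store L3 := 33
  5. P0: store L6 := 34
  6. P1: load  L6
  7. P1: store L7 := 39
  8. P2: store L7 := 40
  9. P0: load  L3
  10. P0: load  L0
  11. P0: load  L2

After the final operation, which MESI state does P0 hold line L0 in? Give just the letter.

state = E

[1] P0: load  L4 | P0:E(90), P1:I, P2:I | bus: BusRd
[2] P1: load  L2 | P0:I, P1:E(30), P2:I | bus: BusRd
[3] P2: store L6 := 17 | P0:I, P1:I, P2:M(17) | bus: BusRdX
[4] P1: store L3 := 33 | P0:I, P1:M(33), P2:I | bus: BusRdX
[5] P0: store L6 := 34 | P0:M(34), P1:I, P2:I | bus: BusRdX,Flush
[6] P1: load  L6 | P0:S(34), P1:S(34), P2:I | bus: BusRd,Flush
[7] P1: store L7 := 39 | P0:I, P1:M(39), P2:I | bus: BusRdX
[8] P2: store L7 := 40 | P0:I, P1:I, P2:M(40) | bus: BusRdX,Flush
[9] P0: load  L3 | P0:S(33), P1:S(33), P2:I | bus: BusRd,Flush
[10] P0: load  L0 | P0:E(20), P1:I, P2:I | bus: BusRd
[11] P0: load  L2 | P0:S(30), P1:S(30), P2:I | bus: BusRd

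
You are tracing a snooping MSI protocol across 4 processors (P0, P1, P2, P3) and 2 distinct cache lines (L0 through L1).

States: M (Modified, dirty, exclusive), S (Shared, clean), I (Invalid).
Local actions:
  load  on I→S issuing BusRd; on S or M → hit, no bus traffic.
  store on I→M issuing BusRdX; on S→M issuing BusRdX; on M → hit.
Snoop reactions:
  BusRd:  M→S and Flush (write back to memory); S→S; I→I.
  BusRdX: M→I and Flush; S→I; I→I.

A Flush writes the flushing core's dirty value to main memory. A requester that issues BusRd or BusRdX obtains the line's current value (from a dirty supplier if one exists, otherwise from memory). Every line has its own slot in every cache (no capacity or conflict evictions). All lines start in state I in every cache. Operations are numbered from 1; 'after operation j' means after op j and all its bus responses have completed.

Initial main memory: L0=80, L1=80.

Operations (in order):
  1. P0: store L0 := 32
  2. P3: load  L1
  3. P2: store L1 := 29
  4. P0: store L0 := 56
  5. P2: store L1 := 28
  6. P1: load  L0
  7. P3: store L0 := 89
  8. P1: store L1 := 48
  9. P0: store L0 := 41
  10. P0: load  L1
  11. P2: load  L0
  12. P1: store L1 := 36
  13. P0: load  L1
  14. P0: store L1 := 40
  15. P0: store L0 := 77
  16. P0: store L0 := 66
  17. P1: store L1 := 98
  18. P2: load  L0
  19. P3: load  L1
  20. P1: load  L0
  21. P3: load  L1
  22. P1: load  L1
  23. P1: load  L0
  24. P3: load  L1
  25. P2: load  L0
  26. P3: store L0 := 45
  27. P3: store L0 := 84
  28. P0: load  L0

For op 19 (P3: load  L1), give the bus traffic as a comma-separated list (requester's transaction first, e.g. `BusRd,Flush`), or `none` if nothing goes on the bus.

bus = BusRd,Flush

1. P0: store L0 := 32  bus=[BusRdX]  L0: P0=M P1=I P2=I P3=I  mem[L0]=80
2. P3: load  L1  bus=[BusRd]  L1: P0=I P1=I P2=I P3=S  mem[L1]=80
3. P2: store L1 := 29  bus=[BusRdX]  L1: P0=I P1=I P2=M P3=I  mem[L1]=80
4. P0: store L0 := 56  bus=[-]  L0: P0=M P1=I P2=I P3=I  mem[L0]=80
5. P2: store L1 := 28  bus=[-]  L1: P0=I P1=I P2=M P3=I  mem[L1]=80
6. P1: load  L0  bus=[BusRd,Flush]  L0: P0=S P1=S P2=I P3=I  mem[L0]=56
7. P3: store L0 := 89  bus=[BusRdX]  L0: P0=I P1=I P2=I P3=M  mem[L0]=56
8. P1: store L1 := 48  bus=[BusRdX,Flush]  L1: P0=I P1=M P2=I P3=I  mem[L1]=28
9. P0: store L0 := 41  bus=[BusRdX,Flush]  L0: P0=M P1=I P2=I P3=I  mem[L0]=89
10. P0: load  L1  bus=[BusRd,Flush]  L1: P0=S P1=S P2=I P3=I  mem[L1]=48
11. P2: load  L0  bus=[BusRd,Flush]  L0: P0=S P1=I P2=S P3=I  mem[L0]=41
12. P1: store L1 := 36  bus=[BusRdX]  L1: P0=I P1=M P2=I P3=I  mem[L1]=48
13. P0: load  L1  bus=[BusRd,Flush]  L1: P0=S P1=S P2=I P3=I  mem[L1]=36
14. P0: store L1 := 40  bus=[BusRdX]  L1: P0=M P1=I P2=I P3=I  mem[L1]=36
15. P0: store L0 := 77  bus=[BusRdX]  L0: P0=M P1=I P2=I P3=I  mem[L0]=41
16. P0: store L0 := 66  bus=[-]  L0: P0=M P1=I P2=I P3=I  mem[L0]=41
17. P1: store L1 := 98  bus=[BusRdX,Flush]  L1: P0=I P1=M P2=I P3=I  mem[L1]=40
18. P2: load  L0  bus=[BusRd,Flush]  L0: P0=S P1=I P2=S P3=I  mem[L0]=66
19. P3: load  L1  bus=[BusRd,Flush]  L1: P0=I P1=S P2=I P3=S  mem[L1]=98
20. P1: load  L0  bus=[BusRd]  L0: P0=S P1=S P2=S P3=I  mem[L0]=66
21. P3: load  L1  bus=[-]  L1: P0=I P1=S P2=I P3=S  mem[L1]=98
22. P1: load  L1  bus=[-]  L1: P0=I P1=S P2=I P3=S  mem[L1]=98
23. P1: load  L0  bus=[-]  L0: P0=S P1=S P2=S P3=I  mem[L0]=66
24. P3: load  L1  bus=[-]  L1: P0=I P1=S P2=I P3=S  mem[L1]=98
25. P2: load  L0  bus=[-]  L0: P0=S P1=S P2=S P3=I  mem[L0]=66
26. P3: store L0 := 45  bus=[BusRdX]  L0: P0=I P1=I P2=I P3=M  mem[L0]=66
27. P3: store L0 := 84  bus=[-]  L0: P0=I P1=I P2=I P3=M  mem[L0]=66
28. P0: load  L0  bus=[BusRd,Flush]  L0: P0=S P1=I P2=I P3=S  mem[L0]=84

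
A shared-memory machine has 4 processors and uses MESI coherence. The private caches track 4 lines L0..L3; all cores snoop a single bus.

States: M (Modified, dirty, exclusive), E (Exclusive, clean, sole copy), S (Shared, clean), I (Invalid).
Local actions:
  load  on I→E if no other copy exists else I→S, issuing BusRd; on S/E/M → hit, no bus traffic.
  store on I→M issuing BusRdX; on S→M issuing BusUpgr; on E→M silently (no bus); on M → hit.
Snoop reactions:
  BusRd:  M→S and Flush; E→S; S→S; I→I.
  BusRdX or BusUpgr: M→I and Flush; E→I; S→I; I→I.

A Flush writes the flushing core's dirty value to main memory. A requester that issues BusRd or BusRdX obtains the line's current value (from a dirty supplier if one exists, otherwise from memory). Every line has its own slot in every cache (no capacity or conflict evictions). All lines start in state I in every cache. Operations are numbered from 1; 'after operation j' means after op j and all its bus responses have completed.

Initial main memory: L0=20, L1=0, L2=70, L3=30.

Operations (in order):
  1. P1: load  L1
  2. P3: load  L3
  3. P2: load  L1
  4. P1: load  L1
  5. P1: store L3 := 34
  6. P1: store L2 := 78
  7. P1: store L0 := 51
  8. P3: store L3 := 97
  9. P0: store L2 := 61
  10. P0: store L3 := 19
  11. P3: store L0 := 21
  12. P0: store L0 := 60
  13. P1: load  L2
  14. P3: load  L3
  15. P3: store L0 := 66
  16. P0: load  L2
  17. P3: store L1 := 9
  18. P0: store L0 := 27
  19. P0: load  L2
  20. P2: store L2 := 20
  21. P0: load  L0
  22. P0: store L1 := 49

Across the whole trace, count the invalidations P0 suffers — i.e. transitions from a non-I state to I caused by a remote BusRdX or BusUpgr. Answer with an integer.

  op1 P1: load  L1 → I/E/I/I on L1; bus BusRd; mem=0
  op2 P3: load  L3 → I/I/I/E on L3; bus BusRd; mem=30
  op3 P2: load  L1 → I/S/S/I on L1; bus BusRd; mem=0
  op4 P1: load  L1 → I/S/S/I on L1; bus (none); mem=0
  op5 P1: store L3 := 34 → I/M/I/I on L3; bus BusRdX; mem=30
  op6 P1: store L2 := 78 → I/M/I/I on L2; bus BusRdX; mem=70
  op7 P1: store L0 := 51 → I/M/I/I on L0; bus BusRdX; mem=20
  op8 P3: store L3 := 97 → I/I/I/M on L3; bus BusRdX Flush; mem=34
  op9 P0: store L2 := 61 → M/I/I/I on L2; bus BusRdX Flush; mem=78
  op10 P0: store L3 := 19 → M/I/I/I on L3; bus BusRdX Flush; mem=97
  op11 P3: store L0 := 21 → I/I/I/M on L0; bus BusRdX Flush; mem=51
  op12 P0: store L0 := 60 → M/I/I/I on L0; bus BusRdX Flush; mem=21
  op13 P1: load  L2 → S/S/I/I on L2; bus BusRd Flush; mem=61
  op14 P3: load  L3 → S/I/I/S on L3; bus BusRd Flush; mem=19
  op15 P3: store L0 := 66 → I/I/I/M on L0; bus BusRdX Flush; mem=60
  op16 P0: load  L2 → S/S/I/I on L2; bus (none); mem=61
  op17 P3: store L1 := 9 → I/I/I/M on L1; bus BusRdX; mem=0
  op18 P0: store L0 := 27 → M/I/I/I on L0; bus BusRdX Flush; mem=66
  op19 P0: load  L2 → S/S/I/I on L2; bus (none); mem=61
  op20 P2: store L2 := 20 → I/I/M/I on L2; bus BusRdX; mem=61
  op21 P0: load  L0 → M/I/I/I on L0; bus (none); mem=66
  op22 P0: store L1 := 49 → M/I/I/I on L1; bus BusRdX Flush; mem=9

invalidations = 2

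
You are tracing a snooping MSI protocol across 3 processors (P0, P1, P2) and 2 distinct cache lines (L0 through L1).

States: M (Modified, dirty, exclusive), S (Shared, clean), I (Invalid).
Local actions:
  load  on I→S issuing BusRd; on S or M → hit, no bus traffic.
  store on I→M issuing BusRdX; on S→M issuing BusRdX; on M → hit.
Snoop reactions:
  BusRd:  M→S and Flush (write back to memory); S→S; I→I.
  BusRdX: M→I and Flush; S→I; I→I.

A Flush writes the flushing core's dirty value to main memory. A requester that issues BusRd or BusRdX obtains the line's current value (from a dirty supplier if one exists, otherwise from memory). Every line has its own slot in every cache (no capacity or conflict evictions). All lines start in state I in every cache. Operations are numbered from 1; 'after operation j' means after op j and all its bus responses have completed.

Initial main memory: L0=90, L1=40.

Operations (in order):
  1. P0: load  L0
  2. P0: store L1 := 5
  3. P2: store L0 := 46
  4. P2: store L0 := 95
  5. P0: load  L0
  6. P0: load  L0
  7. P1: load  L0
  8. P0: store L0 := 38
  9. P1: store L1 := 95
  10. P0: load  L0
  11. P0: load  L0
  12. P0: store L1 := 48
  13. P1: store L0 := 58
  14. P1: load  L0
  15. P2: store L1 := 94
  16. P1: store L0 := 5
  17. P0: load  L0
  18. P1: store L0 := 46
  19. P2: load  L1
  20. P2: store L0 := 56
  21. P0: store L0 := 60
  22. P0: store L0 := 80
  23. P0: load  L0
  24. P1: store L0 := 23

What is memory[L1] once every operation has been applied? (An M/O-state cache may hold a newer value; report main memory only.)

memory[L1] = 48

1. P0: load  L0  bus=[BusRd]  L0: P0=S P1=I P2=I  mem[L0]=90
2. P0: store L1 := 5  bus=[BusRdX]  L1: P0=M P1=I P2=I  mem[L1]=40
3. P2: store L0 := 46  bus=[BusRdX]  L0: P0=I P1=I P2=M  mem[L0]=90
4. P2: store L0 := 95  bus=[-]  L0: P0=I P1=I P2=M  mem[L0]=90
5. P0: load  L0  bus=[BusRd,Flush]  L0: P0=S P1=I P2=S  mem[L0]=95
6. P0: load  L0  bus=[-]  L0: P0=S P1=I P2=S  mem[L0]=95
7. P1: load  L0  bus=[BusRd]  L0: P0=S P1=S P2=S  mem[L0]=95
8. P0: store L0 := 38  bus=[BusRdX]  L0: P0=M P1=I P2=I  mem[L0]=95
9. P1: store L1 := 95  bus=[BusRdX,Flush]  L1: P0=I P1=M P2=I  mem[L1]=5
10. P0: load  L0  bus=[-]  L0: P0=M P1=I P2=I  mem[L0]=95
11. P0: load  L0  bus=[-]  L0: P0=M P1=I P2=I  mem[L0]=95
12. P0: store L1 := 48  bus=[BusRdX,Flush]  L1: P0=M P1=I P2=I  mem[L1]=95
13. P1: store L0 := 58  bus=[BusRdX,Flush]  L0: P0=I P1=M P2=I  mem[L0]=38
14. P1: load  L0  bus=[-]  L0: P0=I P1=M P2=I  mem[L0]=38
15. P2: store L1 := 94  bus=[BusRdX,Flush]  L1: P0=I P1=I P2=M  mem[L1]=48
16. P1: store L0 := 5  bus=[-]  L0: P0=I P1=M P2=I  mem[L0]=38
17. P0: load  L0  bus=[BusRd,Flush]  L0: P0=S P1=S P2=I  mem[L0]=5
18. P1: store L0 := 46  bus=[BusRdX]  L0: P0=I P1=M P2=I  mem[L0]=5
19. P2: load  L1  bus=[-]  L1: P0=I P1=I P2=M  mem[L1]=48
20. P2: store L0 := 56  bus=[BusRdX,Flush]  L0: P0=I P1=I P2=M  mem[L0]=46
21. P0: store L0 := 60  bus=[BusRdX,Flush]  L0: P0=M P1=I P2=I  mem[L0]=56
22. P0: store L0 := 80  bus=[-]  L0: P0=M P1=I P2=I  mem[L0]=56
23. P0: load  L0  bus=[-]  L0: P0=M P1=I P2=I  mem[L0]=56
24. P1: store L0 := 23  bus=[BusRdX,Flush]  L0: P0=I P1=M P2=I  mem[L0]=80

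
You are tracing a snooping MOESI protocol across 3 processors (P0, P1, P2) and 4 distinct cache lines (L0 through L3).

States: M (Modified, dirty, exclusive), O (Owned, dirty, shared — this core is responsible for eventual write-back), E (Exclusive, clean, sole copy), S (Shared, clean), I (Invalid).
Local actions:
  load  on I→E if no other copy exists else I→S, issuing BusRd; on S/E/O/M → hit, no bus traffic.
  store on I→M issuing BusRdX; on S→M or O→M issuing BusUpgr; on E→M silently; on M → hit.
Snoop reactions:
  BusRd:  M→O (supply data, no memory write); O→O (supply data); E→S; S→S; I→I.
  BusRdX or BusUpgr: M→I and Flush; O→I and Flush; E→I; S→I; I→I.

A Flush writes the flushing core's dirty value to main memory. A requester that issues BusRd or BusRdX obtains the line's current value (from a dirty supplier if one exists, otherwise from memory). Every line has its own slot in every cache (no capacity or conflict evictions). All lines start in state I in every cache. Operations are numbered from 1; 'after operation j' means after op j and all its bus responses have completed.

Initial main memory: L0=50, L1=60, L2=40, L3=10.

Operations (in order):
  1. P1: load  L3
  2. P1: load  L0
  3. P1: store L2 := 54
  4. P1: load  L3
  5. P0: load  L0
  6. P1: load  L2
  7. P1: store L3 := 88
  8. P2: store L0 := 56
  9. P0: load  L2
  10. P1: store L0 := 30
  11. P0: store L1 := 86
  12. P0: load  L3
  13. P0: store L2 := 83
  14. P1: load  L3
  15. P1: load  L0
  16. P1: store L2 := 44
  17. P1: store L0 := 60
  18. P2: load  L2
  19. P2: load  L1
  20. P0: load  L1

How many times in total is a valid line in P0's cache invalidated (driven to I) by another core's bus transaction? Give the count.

invalidations = 2

1. P1: load  L3  bus=[BusRd]  L3: P0=I P1=E P2=I  mem[L3]=10
2. P1: load  L0  bus=[BusRd]  L0: P0=I P1=E P2=I  mem[L0]=50
3. P1: store L2 := 54  bus=[BusRdX]  L2: P0=I P1=M P2=I  mem[L2]=40
4. P1: load  L3  bus=[-]  L3: P0=I P1=E P2=I  mem[L3]=10
5. P0: load  L0  bus=[BusRd]  L0: P0=S P1=S P2=I  mem[L0]=50
6. P1: load  L2  bus=[-]  L2: P0=I P1=M P2=I  mem[L2]=40
7. P1: store L3 := 88  bus=[-]  L3: P0=I P1=M P2=I  mem[L3]=10
8. P2: store L0 := 56  bus=[BusRdX]  L0: P0=I P1=I P2=M  mem[L0]=50
9. P0: load  L2  bus=[BusRd]  L2: P0=S P1=O P2=I  mem[L2]=40
10. P1: store L0 := 30  bus=[BusRdX,Flush]  L0: P0=I P1=M P2=I  mem[L0]=56
11. P0: store L1 := 86  bus=[BusRdX]  L1: P0=M P1=I P2=I  mem[L1]=60
12. P0: load  L3  bus=[BusRd]  L3: P0=S P1=O P2=I  mem[L3]=10
13. P0: store L2 := 83  bus=[BusUpgr,Flush]  L2: P0=M P1=I P2=I  mem[L2]=54
14. P1: load  L3  bus=[-]  L3: P0=S P1=O P2=I  mem[L3]=10
15. P1: load  L0  bus=[-]  L0: P0=I P1=M P2=I  mem[L0]=56
16. P1: store L2 := 44  bus=[BusRdX,Flush]  L2: P0=I P1=M P2=I  mem[L2]=83
17. P1: store L0 := 60  bus=[-]  L0: P0=I P1=M P2=I  mem[L0]=56
18. P2: load  L2  bus=[BusRd]  L2: P0=I P1=O P2=S  mem[L2]=83
19. P2: load  L1  bus=[BusRd]  L1: P0=O P1=I P2=S  mem[L1]=60
20. P0: load  L1  bus=[-]  L1: P0=O P1=I P2=S  mem[L1]=60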